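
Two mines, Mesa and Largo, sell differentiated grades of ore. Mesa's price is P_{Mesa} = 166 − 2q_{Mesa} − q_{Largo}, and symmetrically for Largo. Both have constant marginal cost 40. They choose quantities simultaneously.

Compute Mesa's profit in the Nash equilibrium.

1270.08

Mine Mesa's profit: π = q_{Mesa}(166 − 2q_{Mesa} − q_{Largo}) − 40q_{Mesa}.
∂π/∂q_{Mesa} = 126 − 4q_{Mesa} − q_{Largo} = 0 ⇒ q_{Mesa} = 31.5 − 0.25q_{Largo}.
By symmetry q_{Largo} = q_{Mesa}; substituting into the reaction function, 1.25q_{Mesa} = 31.5 and q_{Mesa} = 25.2.
P_{Mesa} = 166 − 2·25.2 − 25.2 = 90.4.
Profit = (90.4 − 40)·25.2 = 1270.08.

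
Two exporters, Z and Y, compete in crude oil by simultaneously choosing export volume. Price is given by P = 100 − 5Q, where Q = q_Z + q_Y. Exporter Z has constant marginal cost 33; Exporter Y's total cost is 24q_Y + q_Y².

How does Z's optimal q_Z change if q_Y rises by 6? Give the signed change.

-3

Exporter Z's profit: π = q_Z(100 − 5(q_Z + q_Y)) − 33q_Z.
∂π/∂q_Z = 67 − 10q_Z − 5q_Y = 0, so q_Z = 6.7 − 0.5q_Y.
The reaction-function slope is −0.5, so a 6-unit rise in q_Y moves q_Z by −0.5 × 6 = −3. Z's best response falls — the actions are strategic substitutes.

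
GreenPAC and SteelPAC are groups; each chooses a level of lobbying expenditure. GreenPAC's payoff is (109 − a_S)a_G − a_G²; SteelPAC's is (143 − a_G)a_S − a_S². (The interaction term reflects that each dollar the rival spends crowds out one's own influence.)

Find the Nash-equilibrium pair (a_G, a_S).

25, 59

Expanding GreenPAC's payoff: 109a_G − a_Sa_G − a_G².
∂π/∂a_G = 109 − a_S − 2a_G = 0, so a_G = 54.5 − 0.5a_S.
Likewise for SteelPAC: a_S = 71.5 − 0.5a_G.
Solving the two reaction functions simultaneously: (1 − (−0.5)(−0.5))a_G = 54.5 − 0.5·71.5, so 0.75a_G = 18.75 and a_G = 25.
Then a_S = 71.5 − 0.5·25 = 59.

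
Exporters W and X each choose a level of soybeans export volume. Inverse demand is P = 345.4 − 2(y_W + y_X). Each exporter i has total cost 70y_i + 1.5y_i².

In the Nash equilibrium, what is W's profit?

Exporter W's profit: π = y_W(345.4 − 2(y_W + y_X)) − 70y_W − 1.5y_W².
∂π/∂y_W = 275.4 − 7y_W − 2y_X = 0, so y_W = 1377/35 − (2/7)y_X.
By symmetry y_X = y_W; substituting into the reaction function, (9/7)y_W = 1377/35 and y_W = 30.6.
Price P = 345.4 − 2·61.2 = 223.
W's profit: (223 − 70)·30.6 − 1.5(30.6)² = 3277.26.

3277.26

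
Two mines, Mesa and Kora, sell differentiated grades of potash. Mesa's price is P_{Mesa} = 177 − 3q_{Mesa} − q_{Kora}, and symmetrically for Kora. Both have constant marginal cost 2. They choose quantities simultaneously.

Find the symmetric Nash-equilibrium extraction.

25

Mine Mesa's profit: π = q_{Mesa}(177 − 3q_{Mesa} − q_{Kora}) − 2q_{Mesa}.
∂π/∂q_{Mesa} = 175 − 6q_{Mesa} − q_{Kora} = 0 ⇒ q_{Mesa} = 175/6 − (1/6)q_{Kora}.
Setting q_{Mesa} = q_{Kora} in the reaction function: q_{Mesa} = 175/6 − (1/6)q_{Mesa}, so q_{Mesa} = (175/6) / (7/6) = 25.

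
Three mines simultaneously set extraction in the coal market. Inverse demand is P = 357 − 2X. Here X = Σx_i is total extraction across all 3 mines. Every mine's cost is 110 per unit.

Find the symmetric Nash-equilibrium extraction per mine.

A representative mine's profit is π_i = x_i(357 − 2X) − 110x_i, with X = x_i + Σ_{j≠i} x_j.
First-order condition: 247 − 4x_i − 2Σ_{j≠i} x_j = 0.
In a symmetric equilibrium every mine chooses the same x, so Σ_{j≠i} x_j = 2x. The condition becomes 247 − 8x = 0, giving x = 247/8 = 30.875.

30.875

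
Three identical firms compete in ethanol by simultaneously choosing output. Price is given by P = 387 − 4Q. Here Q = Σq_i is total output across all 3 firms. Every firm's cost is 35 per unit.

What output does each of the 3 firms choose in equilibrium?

22

A representative firm's profit is π_i = q_i(387 − 4Q) − 35q_i, with Q = q_i + Σ_{j≠i} q_j.
First-order condition: 352 − 8q_i − 4Σ_{j≠i} q_j = 0.
Imposing symmetry (q_j = q for all j) turns Σ_{j≠i} q_j into 2q, so 352 = 16q and q = 22.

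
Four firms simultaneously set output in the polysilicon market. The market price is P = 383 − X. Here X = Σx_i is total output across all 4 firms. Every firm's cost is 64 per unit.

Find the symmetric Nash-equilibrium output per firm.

A representative firm's profit is π_i = x_i(383 − X) − 64x_i, with X = x_i + Σ_{j≠i} x_j.
First-order condition: 319 − 2x_i − Σ_{j≠i} x_j = 0.
In a symmetric equilibrium every firm chooses the same x, so Σ_{j≠i} x_j = 3x. The condition becomes 319 − 5x = 0, giving x = 319/5 = 63.8.

63.8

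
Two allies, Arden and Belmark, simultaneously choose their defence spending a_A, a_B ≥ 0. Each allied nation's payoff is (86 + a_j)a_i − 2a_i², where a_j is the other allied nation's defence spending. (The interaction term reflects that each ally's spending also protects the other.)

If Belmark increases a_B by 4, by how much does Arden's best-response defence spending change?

1

Arden's payoff is (86 + a_B)a_A − 2a_A².
∂π/∂a_A = 86 + a_B − 4a_A = 0, so a_A = 21.5 + 0.25a_B.
The reaction-function slope is 0.25, so a 4-unit rise in a_B moves a_A by 0.25 × 4 = 1. Arden's best response rises — the actions are strategic complements.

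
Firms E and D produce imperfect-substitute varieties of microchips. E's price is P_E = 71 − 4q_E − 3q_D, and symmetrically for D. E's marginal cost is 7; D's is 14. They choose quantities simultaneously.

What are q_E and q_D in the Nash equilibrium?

Firm E's profit: π = q_E(71 − 4q_E − 3q_D) − 7q_E.
∂π/∂q_E = 64 − 8q_E − 3q_D = 0 ⇒ q_E = 8 − 0.375q_D.
Similarly q_D = 7.125 − 0.375q_E.
Plugging q_D into E's best response: q_E = 8 − 0.375(7.125 − 0.375q_E) ⇒ (55/64)q_E = 341/64, so q_E = 6.2.
Then q_D = 7.125 − 0.375·6.2 = 4.8.

6.2, 4.8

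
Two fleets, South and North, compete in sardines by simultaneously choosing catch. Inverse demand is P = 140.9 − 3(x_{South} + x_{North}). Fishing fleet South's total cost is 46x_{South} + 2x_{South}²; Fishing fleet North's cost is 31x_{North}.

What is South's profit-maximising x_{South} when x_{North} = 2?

Fishing fleet South's profit: π = x_{South}(140.9 − 3(x_{South} + x_{North})) − 46x_{South} − 2x_{South}².
∂π/∂x_{South} = 94.9 − 10x_{South} − 3x_{North} = 0, so x_{South} = 9.49 − 0.3x_{North}.
At x_{North} = 2: x_{South} = 9.49 − 0.3·2 = 8.89.

8.89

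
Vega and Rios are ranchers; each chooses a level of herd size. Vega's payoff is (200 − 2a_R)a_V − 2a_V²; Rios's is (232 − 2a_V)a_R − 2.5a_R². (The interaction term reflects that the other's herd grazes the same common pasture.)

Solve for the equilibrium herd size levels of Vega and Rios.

Expanding Vega's payoff: 200a_V − 2a_Ra_V − 2a_V².
∂π/∂a_V = 200 − 2a_R − 4a_V = 0, so a_V = 50 − 0.5a_R.
Likewise for Rios: a_R = 46.4 − 0.4a_V.
Substituting the second reaction function into the first: a_V = 50 − 0.5(46.4 − 0.4a_V), which gives 0.8a_V = 26.8 ⇒ a_V = 33.5.
Then a_R = 46.4 − 0.4·33.5 = 33.

33.5, 33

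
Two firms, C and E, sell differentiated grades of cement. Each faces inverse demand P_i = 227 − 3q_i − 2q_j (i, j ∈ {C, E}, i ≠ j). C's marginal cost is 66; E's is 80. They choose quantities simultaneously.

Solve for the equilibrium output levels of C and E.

21, 17.5

Firm C's profit: π = q_C(227 − 3q_C − 2q_E) − 66q_C.
∂π/∂q_C = 161 − 6q_C − 2q_E = 0 ⇒ q_C = 161/6 − (1/3)q_E.
Similarly q_E = 24.5 − (1/3)q_C.
Solving the two reaction functions simultaneously: (1 − (−1/3)(−1/3))q_C = 161/6 − (1/3)·24.5, so (8/9)q_C = 56/3 and q_C = 21.
Then q_E = 24.5 − (1/3)·21 = 17.5.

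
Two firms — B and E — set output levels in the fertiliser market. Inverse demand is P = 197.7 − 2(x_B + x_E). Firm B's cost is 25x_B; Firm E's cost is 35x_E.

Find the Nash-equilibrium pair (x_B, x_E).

Firm B's profit: π = x_B(197.7 − 2(x_B + x_E)) − 25x_B.
∂π/∂x_B = 172.7 − 4x_B − 2x_E = 0, so x_B = 43.175 − 0.5x_E.
By the same steps for E: x_E = 40.675 − 0.5x_B.
Substituting the second reaction function into the first: x_B = 43.175 − 0.5(40.675 − 0.5x_B), which gives 0.75x_B = 22.8375 ⇒ x_B = 30.45.
Then x_E = 40.675 − 0.5·30.45 = 25.45.

30.45, 25.45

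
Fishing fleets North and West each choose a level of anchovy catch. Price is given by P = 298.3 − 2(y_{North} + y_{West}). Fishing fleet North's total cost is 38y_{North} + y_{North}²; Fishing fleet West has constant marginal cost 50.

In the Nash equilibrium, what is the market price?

Fishing fleet North's profit: π = y_{North}(298.3 − 2(y_{North} + y_{West})) − 38y_{North} − y_{North}².
∂π/∂y_{North} = 260.3 − 6y_{North} − 2y_{West} = 0, so y_{North} = 2603/60 − (1/3)y_{West}.
For West: ∂π/∂y_{West} = 248.3 − 4y_{West} − 2y_{North} = 0 ⇒ y_{West} = 62.075 − 0.5y_{North}.
Plugging y_{West} into North's best response: y_{North} = 2603/60 − (1/3)(62.075 − 0.5y_{North}) ⇒ (5/6)y_{North} = 2723/120, so y_{North} = 27.23.
Then y_{West} = 62.075 − 0.5·27.23 = 48.46.
Equilibrium price: P = 298.3 − 2·75.69 = 146.92.

146.92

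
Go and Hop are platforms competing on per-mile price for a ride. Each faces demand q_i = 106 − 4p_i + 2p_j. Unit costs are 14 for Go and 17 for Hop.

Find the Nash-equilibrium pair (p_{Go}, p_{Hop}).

27.4, 28.6

Go's profit: π = (p_{Go} − 14)(106 − 4p_{Go} + 2p_{Hop}).
∂π/∂p_{Go} = 162 − 8p_{Go} + 2p_{Hop} = 0 ⇒ p_{Go} = 20.25 + 0.25p_{Hop}.
Similarly p_{Hop} = 21.75 + 0.25p_{Go}.
Plugging p_{Hop} into Go's best response: p_{Go} = 20.25 + 0.25(21.75 + 0.25p_{Go}) ⇒ 0.9375p_{Go} = 25.6875, so p_{Go} = 27.4.
Then p_{Hop} = 21.75 + 0.25·27.4 = 28.6.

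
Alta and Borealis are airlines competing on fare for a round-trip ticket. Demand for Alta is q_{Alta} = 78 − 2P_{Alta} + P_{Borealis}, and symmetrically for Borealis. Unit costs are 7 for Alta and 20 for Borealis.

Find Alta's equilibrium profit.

Alta's profit: π = (P_{Alta} − 7)(78 − 2P_{Alta} + P_{Borealis}).
∂π/∂P_{Alta} = 92 − 4P_{Alta} + P_{Borealis} = 0 ⇒ P_{Alta} = 23 + 0.25P_{Borealis}.
Similarly P_{Borealis} = 29.5 + 0.25P_{Alta}.
Substituting the second reaction function into the first: P_{Alta} = 23 + 0.25(29.5 + 0.25P_{Alta}), which gives 0.9375P_{Alta} = 30.375 ⇒ P_{Alta} = 32.4.
Then P_{Borealis} = 29.5 + 0.25·32.4 = 37.6.
q_{Alta} = 78 − 2·32.4 + 37.6 = 50.8.
Profit = (32.4 − 7)·50.8 = 1290.32.

1290.32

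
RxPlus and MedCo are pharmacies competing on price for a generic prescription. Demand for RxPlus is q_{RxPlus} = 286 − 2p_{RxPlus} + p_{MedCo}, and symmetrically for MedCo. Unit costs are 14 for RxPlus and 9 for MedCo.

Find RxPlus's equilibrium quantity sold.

RxPlus's profit: π = (p_{RxPlus} − 14)(286 − 2p_{RxPlus} + p_{MedCo}).
∂π/∂p_{RxPlus} = 314 − 4p_{RxPlus} + p_{MedCo} = 0 ⇒ p_{RxPlus} = 78.5 + 0.25p_{MedCo}.
Similarly p_{MedCo} = 76 + 0.25p_{RxPlus}.
Substituting the second reaction function into the first: p_{RxPlus} = 78.5 + 0.25(76 + 0.25p_{RxPlus}), which gives 0.9375p_{RxPlus} = 97.5 ⇒ p_{RxPlus} = 104.
Then p_{MedCo} = 76 + 0.25·104 = 102.
q_{RxPlus} = 286 − 2·104 + 102 = 180.

180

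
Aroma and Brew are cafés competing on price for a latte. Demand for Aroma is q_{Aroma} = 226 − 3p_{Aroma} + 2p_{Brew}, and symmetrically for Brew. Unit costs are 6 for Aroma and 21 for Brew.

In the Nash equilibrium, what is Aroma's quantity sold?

173.4375

Aroma's profit: π = (p_{Aroma} − 6)(226 − 3p_{Aroma} + 2p_{Brew}).
∂π/∂p_{Aroma} = 244 − 6p_{Aroma} + 2p_{Brew} = 0 ⇒ p_{Aroma} = 122/3 + (1/3)p_{Brew}.
Similarly p_{Brew} = 289/6 + (1/3)p_{Aroma}.
Plugging p_{Brew} into Aroma's best response: p_{Aroma} = 122/3 + (1/3)(289/6 + (1/3)p_{Aroma}) ⇒ (8/9)p_{Aroma} = 1021/18, so p_{Aroma} = 63.8125.
Then p_{Brew} = 289/6 + (1/3)·63.8125 = 69.4375.
q_{Aroma} = 226 − 3·63.8125 + 2·69.4375 = 173.4375.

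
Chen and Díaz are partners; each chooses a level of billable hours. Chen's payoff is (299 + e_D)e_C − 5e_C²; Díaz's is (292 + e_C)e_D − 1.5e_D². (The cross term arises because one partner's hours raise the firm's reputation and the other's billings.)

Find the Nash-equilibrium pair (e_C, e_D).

41, 111

Expanding Chen's payoff: 299e_C + e_De_C − 5e_C².
∂π/∂e_C = 299 + e_D − 10e_C = 0, so e_C = 29.9 + 0.1e_D.
Likewise for Díaz: e_D = 292/3 + (1/3)e_C.
Substituting the second reaction function into the first: e_C = 29.9 + 0.1(292/3 + (1/3)e_C), which gives (29/30)e_C = 1189/30 ⇒ e_C = 41.
Then e_D = 292/3 + (1/3)·41 = 111.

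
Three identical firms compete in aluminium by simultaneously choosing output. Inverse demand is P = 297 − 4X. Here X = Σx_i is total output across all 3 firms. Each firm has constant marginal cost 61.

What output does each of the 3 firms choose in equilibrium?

A representative firm's profit is π_i = x_i(297 − 4X) − 61x_i, with X = x_i + Σ_{j≠i} x_j.
First-order condition: 236 − 8x_i − 4Σ_{j≠i} x_j = 0.
With identical firms, set every x_j = x: then 236 − 8x − 8x = 0, i.e. x = 236/16 = 14.75.

14.75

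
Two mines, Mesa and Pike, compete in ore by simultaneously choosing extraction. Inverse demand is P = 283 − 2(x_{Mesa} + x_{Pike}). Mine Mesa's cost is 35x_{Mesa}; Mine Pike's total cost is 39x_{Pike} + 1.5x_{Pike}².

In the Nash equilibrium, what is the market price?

Mine Mesa's profit: π = x_{Mesa}(283 − 2(x_{Mesa} + x_{Pike})) − 35x_{Mesa}.
∂π/∂x_{Mesa} = 248 − 4x_{Mesa} − 2x_{Pike} = 0, so x_{Mesa} = 62 − 0.5x_{Pike}.
For Pike: ∂π/∂x_{Pike} = 244 − 7x_{Pike} − 2x_{Mesa} = 0 ⇒ x_{Pike} = 244/7 − (2/7)x_{Mesa}.
Solving the two reaction functions simultaneously: (1 − (−0.5)(−2/7))x_{Mesa} = 62 − 0.5·(244/7), so (6/7)x_{Mesa} = 312/7 and x_{Mesa} = 52.
Then x_{Pike} = 244/7 − (2/7)·52 = 20.
Equilibrium price: P = 283 − 2·72 = 139.

139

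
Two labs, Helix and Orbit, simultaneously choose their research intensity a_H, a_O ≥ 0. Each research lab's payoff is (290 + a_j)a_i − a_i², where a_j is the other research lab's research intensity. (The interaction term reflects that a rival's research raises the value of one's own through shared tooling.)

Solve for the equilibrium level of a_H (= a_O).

290

Helix's payoff is (290 + a_O)a_H − a_H².
∂π/∂a_H = 290 + a_O − 2a_H = 0, so a_H = 145 + 0.5a_O.
The game is symmetric, so in equilibrium a_O = a_H: the reaction function gives 0.5a_H = 145, hence a_H = 290.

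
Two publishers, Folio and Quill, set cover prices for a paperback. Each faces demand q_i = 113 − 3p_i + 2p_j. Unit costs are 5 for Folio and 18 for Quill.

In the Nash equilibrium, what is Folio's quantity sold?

88.3125

Folio's profit: π = (p_{Folio} − 5)(113 − 3p_{Folio} + 2p_{Quill}).
∂π/∂p_{Folio} = 128 − 6p_{Folio} + 2p_{Quill} = 0 ⇒ p_{Folio} = 64/3 + (1/3)p_{Quill}.
Similarly p_{Quill} = 167/6 + (1/3)p_{Folio}.
Solving the two reaction functions simultaneously: (1 − (1/3)(1/3))p_{Folio} = 64/3 + (1/3)·(167/6), so (8/9)p_{Folio} = 551/18 and p_{Folio} = 34.4375.
Then p_{Quill} = 167/6 + (1/3)·34.4375 = 39.3125.
q_{Folio} = 113 − 3·34.4375 + 2·39.3125 = 88.3125.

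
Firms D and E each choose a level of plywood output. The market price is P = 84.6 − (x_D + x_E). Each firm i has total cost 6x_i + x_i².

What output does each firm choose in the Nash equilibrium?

15.72

Firm D's profit: π = x_D(84.6 − (x_D + x_E)) − 6x_D − x_D².
∂π/∂x_D = 78.6 − 4x_D − x_E = 0, so x_D = 19.65 − 0.25x_E.
Setting x_D = x_E in the reaction function: x_D = 19.65 − 0.25x_D, so x_D = 19.65 / 1.25 = 15.72.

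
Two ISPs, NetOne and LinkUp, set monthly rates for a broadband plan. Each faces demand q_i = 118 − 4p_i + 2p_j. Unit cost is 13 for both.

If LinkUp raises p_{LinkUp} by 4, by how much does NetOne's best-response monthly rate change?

1

NetOne's profit: π = (p_{NetOne} − 13)(118 − 4p_{NetOne} + 2p_{LinkUp}).
∂π/∂p_{NetOne} = 170 − 8p_{NetOne} + 2p_{LinkUp} = 0 ⇒ p_{NetOne} = 21.25 + 0.25p_{LinkUp}.
The reaction-function slope is 0.25, so a 4-unit rise in p_{LinkUp} moves p_{NetOne} by 0.25 × 4 = 1. NetOne's best response rises — the actions are strategic complements.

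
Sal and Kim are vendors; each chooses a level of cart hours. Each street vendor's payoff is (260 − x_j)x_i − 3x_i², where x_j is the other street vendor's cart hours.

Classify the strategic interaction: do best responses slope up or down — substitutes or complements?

strategic substitutes

Sal's payoff is (260 − x_K)x_S − 3x_S².
∂π/∂x_S = 260 − x_K − 6x_S = 0, so x_S = 130/3 − (1/6)x_K.
The best-response slope dx_S/dx_K = −1/6 < 0: the reaction function is downward-sloping, so the choices are strategic substitutes.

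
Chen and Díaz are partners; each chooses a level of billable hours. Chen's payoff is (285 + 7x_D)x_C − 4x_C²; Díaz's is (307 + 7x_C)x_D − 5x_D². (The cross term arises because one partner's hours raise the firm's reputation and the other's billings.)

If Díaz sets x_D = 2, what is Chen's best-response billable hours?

Expanding Chen's payoff: 285x_C + 7x_Dx_C − 4x_C².
∂π/∂x_C = 285 + 7x_D − 8x_C = 0, so x_C = 35.625 + 0.875x_D.
At x_D = 2: x_C = 35.625 + 0.875·2 = 37.375.

37.375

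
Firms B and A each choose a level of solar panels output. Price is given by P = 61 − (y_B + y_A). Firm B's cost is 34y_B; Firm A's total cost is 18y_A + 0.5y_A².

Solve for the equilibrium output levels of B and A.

Firm B's profit: π = y_B(61 − (y_B + y_A)) − 34y_B.
∂π/∂y_B = 27 − 2y_B − y_A = 0, so y_B = 13.5 − 0.5y_A.
For A: ∂π/∂y_A = 43 − 3y_A − y_B = 0 ⇒ y_A = 43/3 − (1/3)y_B.
Solving the two reaction functions simultaneously: (1 − (−0.5)(−1/3))y_B = 13.5 − 0.5·(43/3), so (5/6)y_B = 19/3 and y_B = 7.6.
Then y_A = 43/3 − (1/3)·7.6 = 11.8.

7.6, 11.8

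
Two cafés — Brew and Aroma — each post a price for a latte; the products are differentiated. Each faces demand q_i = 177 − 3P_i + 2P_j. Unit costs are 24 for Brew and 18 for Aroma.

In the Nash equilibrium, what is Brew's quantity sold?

Brew's profit: π = (P_{Brew} − 24)(177 − 3P_{Brew} + 2P_{Aroma}).
∂π/∂P_{Brew} = 249 − 6P_{Brew} + 2P_{Aroma} = 0 ⇒ P_{Brew} = 41.5 + (1/3)P_{Aroma}.
Similarly P_{Aroma} = 38.5 + (1/3)P_{Brew}.
Substituting the second reaction function into the first: P_{Brew} = 41.5 + (1/3)(38.5 + (1/3)P_{Brew}), which gives (8/9)P_{Brew} = 163/3 ⇒ P_{Brew} = 61.125.
Then P_{Aroma} = 38.5 + (1/3)·61.125 = 58.875.
q_{Brew} = 177 − 3·61.125 + 2·58.875 = 111.375.

111.375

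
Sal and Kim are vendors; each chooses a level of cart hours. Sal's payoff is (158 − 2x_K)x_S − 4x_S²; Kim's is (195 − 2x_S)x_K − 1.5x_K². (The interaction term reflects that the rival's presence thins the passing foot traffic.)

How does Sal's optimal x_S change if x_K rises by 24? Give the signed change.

-6

Expanding Sal's payoff: 158x_S − 2x_Kx_S − 4x_S².
∂π/∂x_S = 158 − 2x_K − 8x_S = 0, so x_S = 19.75 − 0.25x_K.
The reaction-function slope is −0.25, so a 24-unit rise in x_K moves x_S by −0.25 × 24 = −6. Sal's best response falls — the actions are strategic substitutes.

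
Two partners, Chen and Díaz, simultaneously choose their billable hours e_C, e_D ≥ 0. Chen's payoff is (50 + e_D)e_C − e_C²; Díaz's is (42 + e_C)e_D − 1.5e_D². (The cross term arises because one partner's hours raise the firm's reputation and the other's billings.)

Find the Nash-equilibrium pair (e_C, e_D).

38.4, 26.8

Expanding Chen's payoff: 50e_C + e_De_C − e_C².
∂π/∂e_C = 50 + e_D − 2e_C = 0, so e_C = 25 + 0.5e_D.
Likewise for Díaz: e_D = 14 + (1/3)e_C.
Plugging e_D into Chen's best response: e_C = 25 + 0.5(14 + (1/3)e_C) ⇒ (5/6)e_C = 32, so e_C = 38.4.
Then e_D = 14 + (1/3)·38.4 = 26.8.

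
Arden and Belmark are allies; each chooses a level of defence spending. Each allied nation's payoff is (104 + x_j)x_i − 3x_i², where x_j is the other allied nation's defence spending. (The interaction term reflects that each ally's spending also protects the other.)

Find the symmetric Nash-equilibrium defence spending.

Arden's payoff is (104 + x_B)x_A − 3x_A².
∂π/∂x_A = 104 + x_B − 6x_A = 0, so x_A = 52/3 + (1/6)x_B.
Setting x_A = x_B in the reaction function: x_A = 52/3 + (1/6)x_A, so x_A = (52/3) / (5/6) = 20.8.

20.8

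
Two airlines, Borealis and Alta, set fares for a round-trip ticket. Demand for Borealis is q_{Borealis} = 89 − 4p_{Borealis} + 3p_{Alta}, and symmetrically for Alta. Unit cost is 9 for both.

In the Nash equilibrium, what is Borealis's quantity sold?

64

Borealis's profit: π = (p_{Borealis} − 9)(89 − 4p_{Borealis} + 3p_{Alta}).
∂π/∂p_{Borealis} = 125 − 8p_{Borealis} + 3p_{Alta} = 0 ⇒ p_{Borealis} = 15.625 + 0.375p_{Alta}.
Setting p_{Borealis} = p_{Alta} in the reaction function: p_{Borealis} = 15.625 + 0.375p_{Borealis}, so p_{Borealis} = 15.625 / 0.625 = 25.
q_{Borealis} = 89 − 4·25 + 3·25 = 64.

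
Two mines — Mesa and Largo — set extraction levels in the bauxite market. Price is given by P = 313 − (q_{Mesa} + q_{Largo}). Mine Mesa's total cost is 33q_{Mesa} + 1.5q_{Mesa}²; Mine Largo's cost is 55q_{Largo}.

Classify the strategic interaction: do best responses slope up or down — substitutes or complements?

Mine Mesa's profit: π = q_{Mesa}(313 − (q_{Mesa} + q_{Largo})) − 33q_{Mesa} − 1.5q_{Mesa}².
∂π/∂q_{Mesa} = 280 − 5q_{Mesa} − q_{Largo} = 0, so q_{Mesa} = 56 − 0.2q_{Largo}.
The best-response slope dq_{Mesa}/dq_{Largo} = −0.2 < 0: the reaction function is downward-sloping, so the choices are strategic substitutes.

strategic substitutes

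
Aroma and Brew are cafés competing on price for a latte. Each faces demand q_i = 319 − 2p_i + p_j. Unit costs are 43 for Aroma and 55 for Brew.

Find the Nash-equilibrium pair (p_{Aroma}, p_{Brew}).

Aroma's profit: π = (p_{Aroma} − 43)(319 − 2p_{Aroma} + p_{Brew}).
∂π/∂p_{Aroma} = 405 − 4p_{Aroma} + p_{Brew} = 0 ⇒ p_{Aroma} = 101.25 + 0.25p_{Brew}.
Similarly p_{Brew} = 107.25 + 0.25p_{Aroma}.
Substituting the second reaction function into the first: p_{Aroma} = 101.25 + 0.25(107.25 + 0.25p_{Aroma}), which gives 0.9375p_{Aroma} = 128.0625 ⇒ p_{Aroma} = 136.6.
Then p_{Brew} = 107.25 + 0.25·136.6 = 141.4.

136.6, 141.4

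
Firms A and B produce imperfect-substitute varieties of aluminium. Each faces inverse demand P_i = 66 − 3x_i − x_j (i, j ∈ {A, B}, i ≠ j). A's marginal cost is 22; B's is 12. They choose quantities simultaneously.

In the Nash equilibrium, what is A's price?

Firm A's profit: π = x_A(66 − 3x_A − x_B) − 22x_A.
∂π/∂x_A = 44 − 6x_A − x_B = 0 ⇒ x_A = 22/3 − (1/6)x_B.
Similarly x_B = 9 − (1/6)x_A.
Plugging x_B into A's best response: x_A = 22/3 − (1/6)(9 − (1/6)x_A) ⇒ (35/36)x_A = 35/6, so x_A = 6.
Then x_B = 9 − (1/6)·6 = 8.
P_A = 66 − 3·6 − 8 = 40.

40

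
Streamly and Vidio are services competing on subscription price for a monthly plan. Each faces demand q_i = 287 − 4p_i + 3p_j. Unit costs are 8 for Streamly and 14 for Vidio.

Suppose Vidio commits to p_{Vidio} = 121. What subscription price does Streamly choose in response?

Streamly's profit: π = (p_{Streamly} − 8)(287 − 4p_{Streamly} + 3p_{Vidio}).
∂π/∂p_{Streamly} = 319 − 8p_{Streamly} + 3p_{Vidio} = 0 ⇒ p_{Streamly} = 39.875 + 0.375p_{Vidio}.
At p_{Vidio} = 121: p_{Streamly} = 39.875 + 0.375·121 = 85.25.

85.25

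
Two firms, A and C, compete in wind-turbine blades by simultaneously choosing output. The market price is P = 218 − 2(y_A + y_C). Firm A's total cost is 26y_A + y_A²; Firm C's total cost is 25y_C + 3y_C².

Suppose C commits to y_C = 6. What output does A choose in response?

30

Firm A's profit: π = y_A(218 − 2(y_A + y_C)) − 26y_A − y_A².
∂π/∂y_A = 192 − 6y_A − 2y_C = 0, so y_A = 32 − (1/3)y_C.
At y_C = 6: y_A = 32 − (1/3)·6 = 30.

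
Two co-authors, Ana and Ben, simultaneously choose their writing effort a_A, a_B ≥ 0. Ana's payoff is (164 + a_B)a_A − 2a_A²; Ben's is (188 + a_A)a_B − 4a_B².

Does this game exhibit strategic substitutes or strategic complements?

strategic complements

Expanding Ana's payoff: 164a_A + a_Ba_A − 2a_A².
∂π/∂a_A = 164 + a_B − 4a_A = 0, so a_A = 41 + 0.25a_B.
The best-response slope da_A/da_B = 0.25 > 0: the reaction function is upward-sloping, so the choices are strategic complements.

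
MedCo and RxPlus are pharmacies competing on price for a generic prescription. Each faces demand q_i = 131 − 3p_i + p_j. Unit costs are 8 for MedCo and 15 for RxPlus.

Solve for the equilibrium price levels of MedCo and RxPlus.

31.6, 34.6

MedCo's profit: π = (p_{MedCo} − 8)(131 − 3p_{MedCo} + p_{RxPlus}).
∂π/∂p_{MedCo} = 155 − 6p_{MedCo} + p_{RxPlus} = 0 ⇒ p_{MedCo} = 155/6 + (1/6)p_{RxPlus}.
Similarly p_{RxPlus} = 88/3 + (1/6)p_{MedCo}.
Plugging p_{RxPlus} into MedCo's best response: p_{MedCo} = 155/6 + (1/6)(88/3 + (1/6)p_{MedCo}) ⇒ (35/36)p_{MedCo} = 553/18, so p_{MedCo} = 31.6.
Then p_{RxPlus} = 88/3 + (1/6)·31.6 = 34.6.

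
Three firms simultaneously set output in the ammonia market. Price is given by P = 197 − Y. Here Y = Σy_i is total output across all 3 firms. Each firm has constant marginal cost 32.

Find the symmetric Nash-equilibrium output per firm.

A representative firm's profit is π_i = y_i(197 − Y) − 32y_i, with Y = y_i + Σ_{j≠i} y_j.
First-order condition: 165 − 2y_i − Σ_{j≠i} y_j = 0.
With identical firms, set every y_j = y: then 165 − 2y − 2y = 0, i.e. y = 165/4 = 41.25.

41.25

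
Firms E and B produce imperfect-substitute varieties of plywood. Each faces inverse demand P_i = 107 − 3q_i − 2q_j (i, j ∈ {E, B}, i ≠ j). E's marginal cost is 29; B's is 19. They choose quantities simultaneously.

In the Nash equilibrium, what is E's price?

Firm E's profit: π = q_E(107 − 3q_E − 2q_B) − 29q_E.
∂π/∂q_E = 78 − 6q_E − 2q_B = 0 ⇒ q_E = 13 − (1/3)q_B.
Similarly q_B = 44/3 − (1/3)q_E.
Solving the two reaction functions simultaneously: (1 − (−1/3)(−1/3))q_E = 13 − (1/3)·(44/3), so (8/9)q_E = 73/9 and q_E = 9.125.
Then q_B = 44/3 − (1/3)·9.125 = 11.625.
P_E = 107 − 3·9.125 − 2·11.625 = 56.375.

56.375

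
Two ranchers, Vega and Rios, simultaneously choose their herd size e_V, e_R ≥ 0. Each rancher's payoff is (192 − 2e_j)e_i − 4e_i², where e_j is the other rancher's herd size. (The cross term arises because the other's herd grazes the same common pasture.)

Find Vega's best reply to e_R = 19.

Vega's payoff is (192 − 2e_R)e_V − 4e_V².
∂π/∂e_V = 192 − 2e_R − 8e_V = 0, so e_V = 24 − 0.25e_R.
At e_R = 19: e_V = 24 − 0.25·19 = 19.25.

19.25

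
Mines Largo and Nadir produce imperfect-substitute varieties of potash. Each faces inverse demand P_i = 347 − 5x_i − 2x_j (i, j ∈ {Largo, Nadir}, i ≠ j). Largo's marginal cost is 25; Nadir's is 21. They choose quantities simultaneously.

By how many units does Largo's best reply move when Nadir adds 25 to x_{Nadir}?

-5

Mine Largo's profit: π = x_{Largo}(347 − 5x_{Largo} − 2x_{Nadir}) − 25x_{Largo}.
∂π/∂x_{Largo} = 322 − 10x_{Largo} − 2x_{Nadir} = 0 ⇒ x_{Largo} = 32.2 − 0.2x_{Nadir}.
The reaction-function slope is −0.2, so a 25-unit rise in x_{Nadir} moves x_{Largo} by −0.2 × 25 = −5. Largo's best response falls — the actions are strategic substitutes.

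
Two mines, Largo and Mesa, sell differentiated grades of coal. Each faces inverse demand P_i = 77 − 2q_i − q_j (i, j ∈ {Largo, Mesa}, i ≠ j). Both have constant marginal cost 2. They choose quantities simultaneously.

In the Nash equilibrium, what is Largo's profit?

450

Mine Largo's profit: π = q_{Largo}(77 − 2q_{Largo} − q_{Mesa}) − 2q_{Largo}.
∂π/∂q_{Largo} = 75 − 4q_{Largo} − q_{Mesa} = 0 ⇒ q_{Largo} = 18.75 − 0.25q_{Mesa}.
The game is symmetric, so in equilibrium q_{Mesa} = q_{Largo}: the reaction function gives 1.25q_{Largo} = 18.75, hence q_{Largo} = 15.
P_{Largo} = 77 − 2·15 − 15 = 32.
Profit = (32 − 2)·15 = 450.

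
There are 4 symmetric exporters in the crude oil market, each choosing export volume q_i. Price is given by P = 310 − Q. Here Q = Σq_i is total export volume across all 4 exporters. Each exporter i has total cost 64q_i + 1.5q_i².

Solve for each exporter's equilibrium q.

A representative exporter's profit is π_i = q_i(310 − Q) − 64q_i − 1.5q_i², with Q = q_i + Σ_{j≠i} q_j.
First-order condition: 246 − 5q_i − Σ_{j≠i} q_j = 0.
In a symmetric equilibrium every exporter chooses the same q, so Σ_{j≠i} q_j = 3q. The condition becomes 246 − 8q = 0, giving q = 246/8 = 30.75.

30.75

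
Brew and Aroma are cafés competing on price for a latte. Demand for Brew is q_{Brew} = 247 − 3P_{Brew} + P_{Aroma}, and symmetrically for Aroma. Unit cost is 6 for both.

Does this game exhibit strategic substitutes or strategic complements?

strategic complements

Brew's profit: π = (P_{Brew} − 6)(247 − 3P_{Brew} + P_{Aroma}).
∂π/∂P_{Brew} = 265 − 6P_{Brew} + P_{Aroma} = 0 ⇒ P_{Brew} = 265/6 + (1/6)P_{Aroma}.
The best-response slope dP_{Brew}/dP_{Aroma} = 1/6 > 0: the reaction function is upward-sloping, so the choices are strategic complements.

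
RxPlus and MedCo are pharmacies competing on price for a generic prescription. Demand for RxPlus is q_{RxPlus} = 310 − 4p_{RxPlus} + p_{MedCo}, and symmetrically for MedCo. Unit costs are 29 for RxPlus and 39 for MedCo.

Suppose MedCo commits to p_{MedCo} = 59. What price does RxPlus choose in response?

60.625

RxPlus's profit: π = (p_{RxPlus} − 29)(310 − 4p_{RxPlus} + p_{MedCo}).
∂π/∂p_{RxPlus} = 426 − 8p_{RxPlus} + p_{MedCo} = 0 ⇒ p_{RxPlus} = 53.25 + 0.125p_{MedCo}.
At p_{MedCo} = 59: p_{RxPlus} = 53.25 + 0.125·59 = 60.625.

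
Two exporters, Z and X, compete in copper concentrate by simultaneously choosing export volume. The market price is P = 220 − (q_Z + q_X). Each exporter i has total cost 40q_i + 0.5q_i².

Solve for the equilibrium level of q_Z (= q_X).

45

Exporter Z's profit: π = q_Z(220 − (q_Z + q_X)) − 40q_Z − 0.5q_Z².
∂π/∂q_Z = 180 − 3q_Z − q_X = 0, so q_Z = 60 − (1/3)q_X.
The game is symmetric, so in equilibrium q_X = q_Z: the reaction function gives (4/3)q_Z = 60, hence q_Z = 45.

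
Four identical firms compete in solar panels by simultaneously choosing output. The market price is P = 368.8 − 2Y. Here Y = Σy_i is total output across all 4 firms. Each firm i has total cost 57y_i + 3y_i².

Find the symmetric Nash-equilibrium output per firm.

19.4875

A representative firm's profit is π_i = y_i(368.8 − 2Y) − 57y_i − 3y_i², with Y = y_i + Σ_{j≠i} y_j.
First-order condition: 311.8 − 10y_i − 2Σ_{j≠i} y_j = 0.
Imposing symmetry (y_j = y for all j) turns Σ_{j≠i} y_j into 3y, so 311.8 = 16y and y = 19.4875.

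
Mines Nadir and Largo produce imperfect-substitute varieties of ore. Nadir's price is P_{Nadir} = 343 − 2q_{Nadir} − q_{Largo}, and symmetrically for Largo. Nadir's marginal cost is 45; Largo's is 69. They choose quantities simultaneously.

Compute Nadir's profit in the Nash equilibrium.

Mine Nadir's profit: π = q_{Nadir}(343 − 2q_{Nadir} − q_{Largo}) − 45q_{Nadir}.
∂π/∂q_{Nadir} = 298 − 4q_{Nadir} − q_{Largo} = 0 ⇒ q_{Nadir} = 74.5 − 0.25q_{Largo}.
Similarly q_{Largo} = 68.5 − 0.25q_{Nadir}.
Solving the two reaction functions simultaneously: (1 − (−0.25)(−0.25))q_{Nadir} = 74.5 − 0.25·68.5, so 0.9375q_{Nadir} = 57.375 and q_{Nadir} = 61.2.
Then q_{Largo} = 68.5 − 0.25·61.2 = 53.2.
P_{Nadir} = 343 − 2·61.2 − 53.2 = 167.4.
Profit = (167.4 − 45)·61.2 = 7490.88.

7490.88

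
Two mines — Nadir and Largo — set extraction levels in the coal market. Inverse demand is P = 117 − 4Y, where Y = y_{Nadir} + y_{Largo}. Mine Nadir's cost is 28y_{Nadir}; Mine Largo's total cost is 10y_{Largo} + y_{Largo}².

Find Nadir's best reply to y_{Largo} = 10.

Mine Nadir's profit: π = y_{Nadir}(117 − 4(y_{Nadir} + y_{Largo})) − 28y_{Nadir}.
∂π/∂y_{Nadir} = 89 − 8y_{Nadir} − 4y_{Largo} = 0, so y_{Nadir} = 11.125 − 0.5y_{Largo}.
At y_{Largo} = 10: y_{Nadir} = 11.125 − 0.5·10 = 6.125.

6.125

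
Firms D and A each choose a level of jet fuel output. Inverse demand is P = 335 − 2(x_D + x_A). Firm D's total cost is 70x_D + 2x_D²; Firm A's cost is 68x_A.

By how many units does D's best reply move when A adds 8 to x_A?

Firm D's profit: π = x_D(335 − 2(x_D + x_A)) − 70x_D − 2x_D².
∂π/∂x_D = 265 − 8x_D − 2x_A = 0, so x_D = 33.125 − 0.25x_A.
The reaction-function slope is −0.25, so an 8-unit rise in x_A moves x_D by −0.25 × 8 = −2. D's best response falls — the actions are strategic substitutes.

-2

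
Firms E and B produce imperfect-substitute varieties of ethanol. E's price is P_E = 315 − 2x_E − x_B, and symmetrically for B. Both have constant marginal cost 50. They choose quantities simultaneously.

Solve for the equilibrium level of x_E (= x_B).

53

Firm E's profit: π = x_E(315 − 2x_E − x_B) − 50x_E.
∂π/∂x_E = 265 − 4x_E − x_B = 0 ⇒ x_E = 66.25 − 0.25x_B.
The game is symmetric, so in equilibrium x_B = x_E: the reaction function gives 1.25x_E = 66.25, hence x_E = 53.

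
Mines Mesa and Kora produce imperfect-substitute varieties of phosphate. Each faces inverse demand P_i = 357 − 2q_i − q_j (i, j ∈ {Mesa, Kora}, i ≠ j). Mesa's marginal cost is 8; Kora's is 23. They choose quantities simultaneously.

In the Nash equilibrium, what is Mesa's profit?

Mine Mesa's profit: π = q_{Mesa}(357 − 2q_{Mesa} − q_{Kora}) − 8q_{Mesa}.
∂π/∂q_{Mesa} = 349 − 4q_{Mesa} − q_{Kora} = 0 ⇒ q_{Mesa} = 87.25 − 0.25q_{Kora}.
Similarly q_{Kora} = 83.5 − 0.25q_{Mesa}.
Plugging q_{Kora} into Mesa's best response: q_{Mesa} = 87.25 − 0.25(83.5 − 0.25q_{Mesa}) ⇒ 0.9375q_{Mesa} = 66.375, so q_{Mesa} = 70.8.
Then q_{Kora} = 83.5 − 0.25·70.8 = 65.8.
P_{Mesa} = 357 − 2·70.8 − 65.8 = 149.6.
Profit = (149.6 − 8)·70.8 = 10025.28.

10025.28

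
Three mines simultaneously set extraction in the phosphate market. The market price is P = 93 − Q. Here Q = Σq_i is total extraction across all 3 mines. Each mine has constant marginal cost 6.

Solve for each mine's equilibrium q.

21.75

A representative mine's profit is π_i = q_i(93 − Q) − 6q_i, with Q = q_i + Σ_{j≠i} q_j.
First-order condition: 87 − 2q_i − Σ_{j≠i} q_j = 0.
Imposing symmetry (q_j = q for all j) turns Σ_{j≠i} q_j into 2q, so 87 = 4q and q = 21.75.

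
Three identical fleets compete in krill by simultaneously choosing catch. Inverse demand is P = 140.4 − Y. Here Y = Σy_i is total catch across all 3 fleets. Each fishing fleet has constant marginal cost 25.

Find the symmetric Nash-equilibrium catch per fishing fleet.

A representative fishing fleet's profit is π_i = y_i(140.4 − Y) − 25y_i, with Y = y_i + Σ_{j≠i} y_j.
First-order condition: 115.4 − 2y_i − Σ_{j≠i} y_j = 0.
Imposing symmetry (y_j = y for all j) turns Σ_{j≠i} y_j into 2y, so 115.4 = 4y and y = 28.85.

28.85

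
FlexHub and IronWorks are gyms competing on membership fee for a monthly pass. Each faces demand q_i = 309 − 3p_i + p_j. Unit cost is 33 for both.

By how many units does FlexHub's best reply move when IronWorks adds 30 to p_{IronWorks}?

5

FlexHub's profit: π = (p_{FlexHub} − 33)(309 − 3p_{FlexHub} + p_{IronWorks}).
∂π/∂p_{FlexHub} = 408 − 6p_{FlexHub} + p_{IronWorks} = 0 ⇒ p_{FlexHub} = 68 + (1/6)p_{IronWorks}.
The reaction-function slope is 1/6, so a 30-unit rise in p_{IronWorks} moves p_{FlexHub} by 1/6 × 30 = 5. FlexHub's best response rises — the actions are strategic complements.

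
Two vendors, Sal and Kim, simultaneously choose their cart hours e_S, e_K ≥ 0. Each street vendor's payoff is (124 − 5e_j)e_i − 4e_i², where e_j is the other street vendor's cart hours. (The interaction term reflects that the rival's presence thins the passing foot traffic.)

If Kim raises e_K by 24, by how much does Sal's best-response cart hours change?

Sal's payoff is (124 − 5e_K)e_S − 4e_S².
∂π/∂e_S = 124 − 5e_K − 8e_S = 0, so e_S = 15.5 − 0.625e_K.
The reaction-function slope is −0.625, so a 24-unit rise in e_K moves e_S by −0.625 × 24 = −15. Sal's best response falls — the actions are strategic substitutes.

-15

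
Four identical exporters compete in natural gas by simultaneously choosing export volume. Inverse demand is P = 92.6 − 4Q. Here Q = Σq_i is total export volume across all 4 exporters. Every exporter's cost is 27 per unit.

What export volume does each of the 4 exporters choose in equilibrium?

A representative exporter's profit is π_i = q_i(92.6 − 4Q) − 27q_i, with Q = q_i + Σ_{j≠i} q_j.
First-order condition: 65.6 − 8q_i − 4Σ_{j≠i} q_j = 0.
Imposing symmetry (q_j = q for all j) turns Σ_{j≠i} q_j into 3q, so 65.6 = 20q and q = 3.28.

3.28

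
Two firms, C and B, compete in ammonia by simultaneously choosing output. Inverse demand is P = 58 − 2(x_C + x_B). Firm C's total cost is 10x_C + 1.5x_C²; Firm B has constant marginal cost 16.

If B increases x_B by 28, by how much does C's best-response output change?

-8

Firm C's profit: π = x_C(58 − 2(x_C + x_B)) − 10x_C − 1.5x_C².
∂π/∂x_C = 48 − 7x_C − 2x_B = 0, so x_C = 48/7 − (2/7)x_B.
The reaction-function slope is −2/7, so a 28-unit rise in x_B moves x_C by −2/7 × 28 = −8. C's best response falls — the actions are strategic substitutes.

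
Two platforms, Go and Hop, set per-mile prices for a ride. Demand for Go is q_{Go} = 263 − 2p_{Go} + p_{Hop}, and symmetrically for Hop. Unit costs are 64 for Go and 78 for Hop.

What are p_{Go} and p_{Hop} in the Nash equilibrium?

132.2, 137.8

Go's profit: π = (p_{Go} − 64)(263 − 2p_{Go} + p_{Hop}).
∂π/∂p_{Go} = 391 − 4p_{Go} + p_{Hop} = 0 ⇒ p_{Go} = 97.75 + 0.25p_{Hop}.
Similarly p_{Hop} = 104.75 + 0.25p_{Go}.
Plugging p_{Hop} into Go's best response: p_{Go} = 97.75 + 0.25(104.75 + 0.25p_{Go}) ⇒ 0.9375p_{Go} = 123.9375, so p_{Go} = 132.2.
Then p_{Hop} = 104.75 + 0.25·132.2 = 137.8.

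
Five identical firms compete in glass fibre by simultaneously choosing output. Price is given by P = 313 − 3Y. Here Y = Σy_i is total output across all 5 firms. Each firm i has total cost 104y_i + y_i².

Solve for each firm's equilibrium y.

A representative firm's profit is π_i = y_i(313 − 3Y) − 104y_i − y_i², with Y = y_i + Σ_{j≠i} y_j.
First-order condition: 209 − 8y_i − 3Σ_{j≠i} y_j = 0.
Imposing symmetry (y_j = y for all j) turns Σ_{j≠i} y_j into 4y, so 209 = 20y and y = 10.45.

10.45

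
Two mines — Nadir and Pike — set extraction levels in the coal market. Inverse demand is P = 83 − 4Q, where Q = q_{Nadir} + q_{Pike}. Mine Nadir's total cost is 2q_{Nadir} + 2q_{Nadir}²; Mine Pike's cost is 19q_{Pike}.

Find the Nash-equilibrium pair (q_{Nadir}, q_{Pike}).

Mine Nadir's profit: π = q_{Nadir}(83 − 4(q_{Nadir} + q_{Pike})) − 2q_{Nadir} − 2q_{Nadir}².
∂π/∂q_{Nadir} = 81 − 12q_{Nadir} − 4q_{Pike} = 0, so q_{Nadir} = 6.75 − (1/3)q_{Pike}.
For Pike: ∂π/∂q_{Pike} = 64 − 8q_{Pike} − 4q_{Nadir} = 0 ⇒ q_{Pike} = 8 − 0.5q_{Nadir}.
Substituting the second reaction function into the first: q_{Nadir} = 6.75 − (1/3)(8 − 0.5q_{Nadir}), which gives (5/6)q_{Nadir} = 49/12 ⇒ q_{Nadir} = 4.9.
Then q_{Pike} = 8 − 0.5·4.9 = 5.55.

4.9, 5.55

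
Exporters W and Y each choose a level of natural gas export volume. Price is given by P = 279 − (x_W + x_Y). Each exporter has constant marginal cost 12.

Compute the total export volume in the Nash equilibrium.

Exporter W's profit: π = x_W(279 − (x_W + x_Y)) − 12x_W.
∂π/∂x_W = 267 − 2x_W − x_Y = 0, so x_W = 133.5 − 0.5x_Y.
The game is symmetric, so in equilibrium x_Y = x_W: the reaction function gives 1.5x_W = 133.5, hence x_W = 89.
Total export volume: 89 + 89 = 178.

178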